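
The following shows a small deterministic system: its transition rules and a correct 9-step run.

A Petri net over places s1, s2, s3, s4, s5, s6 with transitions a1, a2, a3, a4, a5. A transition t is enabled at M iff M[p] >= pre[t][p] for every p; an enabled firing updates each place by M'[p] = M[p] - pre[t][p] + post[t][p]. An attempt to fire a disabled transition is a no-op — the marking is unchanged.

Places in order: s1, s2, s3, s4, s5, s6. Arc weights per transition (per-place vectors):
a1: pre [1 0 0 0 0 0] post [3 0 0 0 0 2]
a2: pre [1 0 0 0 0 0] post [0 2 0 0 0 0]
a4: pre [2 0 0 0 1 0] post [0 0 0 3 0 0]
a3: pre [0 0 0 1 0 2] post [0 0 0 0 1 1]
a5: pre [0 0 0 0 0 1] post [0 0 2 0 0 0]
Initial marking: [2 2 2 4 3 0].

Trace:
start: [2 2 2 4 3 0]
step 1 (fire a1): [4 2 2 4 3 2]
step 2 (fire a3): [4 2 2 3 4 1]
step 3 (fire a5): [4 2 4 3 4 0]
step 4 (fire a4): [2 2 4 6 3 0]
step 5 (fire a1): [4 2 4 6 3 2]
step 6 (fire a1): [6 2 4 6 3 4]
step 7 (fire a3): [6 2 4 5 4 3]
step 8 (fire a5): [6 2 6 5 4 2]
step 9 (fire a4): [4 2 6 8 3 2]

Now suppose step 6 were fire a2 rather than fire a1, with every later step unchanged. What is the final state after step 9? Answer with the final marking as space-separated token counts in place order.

(re-executing from step 6 with the substitution; state before step 6: [4 2 4 6 3 2])
step 6 (fire a2): [3 4 4 6 3 2]
step 7 (fire a3): [3 4 4 5 4 1]
step 8 (fire a5): [3 4 6 5 4 0]
step 9 (fire a4): [1 4 6 8 3 0]

1 4 6 8 3 0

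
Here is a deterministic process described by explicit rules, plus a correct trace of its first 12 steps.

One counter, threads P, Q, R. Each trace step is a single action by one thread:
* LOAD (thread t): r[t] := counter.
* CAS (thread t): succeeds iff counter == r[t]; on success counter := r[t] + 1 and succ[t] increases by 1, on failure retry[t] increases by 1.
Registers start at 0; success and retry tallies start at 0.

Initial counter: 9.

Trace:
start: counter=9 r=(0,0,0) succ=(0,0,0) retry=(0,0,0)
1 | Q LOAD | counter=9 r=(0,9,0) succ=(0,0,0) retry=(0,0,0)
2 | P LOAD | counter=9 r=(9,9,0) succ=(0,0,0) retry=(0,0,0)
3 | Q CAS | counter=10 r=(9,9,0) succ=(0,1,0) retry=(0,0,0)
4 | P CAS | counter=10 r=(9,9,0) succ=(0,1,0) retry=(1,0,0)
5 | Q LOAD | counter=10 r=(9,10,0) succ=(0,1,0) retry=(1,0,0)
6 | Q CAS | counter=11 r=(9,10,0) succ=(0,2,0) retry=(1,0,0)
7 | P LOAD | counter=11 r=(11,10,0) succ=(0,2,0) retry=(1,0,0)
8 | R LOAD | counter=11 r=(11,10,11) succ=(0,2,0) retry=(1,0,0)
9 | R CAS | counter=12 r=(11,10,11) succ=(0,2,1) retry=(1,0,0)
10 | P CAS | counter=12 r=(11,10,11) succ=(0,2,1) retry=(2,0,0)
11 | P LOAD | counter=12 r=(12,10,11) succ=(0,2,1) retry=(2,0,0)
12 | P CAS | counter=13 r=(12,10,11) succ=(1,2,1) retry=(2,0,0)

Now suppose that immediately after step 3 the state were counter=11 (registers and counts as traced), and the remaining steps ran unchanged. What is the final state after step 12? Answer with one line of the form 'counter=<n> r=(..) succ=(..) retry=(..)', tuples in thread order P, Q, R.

counter=14 r=(13,11,12) succ=(1,2,1) retry=(2,0,0)

state after step 3 := counter=11 r=(9,9,0) succ=(0,1,0) retry=(0,0,0)
4 | P CAS | counter=11 r=(9,9,0) succ=(0,1,0) retry=(1,0,0)
5 | Q LOAD | counter=11 r=(9,11,0) succ=(0,1,0) retry=(1,0,0)
6 | Q CAS | counter=12 r=(9,11,0) succ=(0,2,0) retry=(1,0,0)
7 | P LOAD | counter=12 r=(12,11,0) succ=(0,2,0) retry=(1,0,0)
8 | R LOAD | counter=12 r=(12,11,12) succ=(0,2,0) retry=(1,0,0)
9 | R CAS | counter=13 r=(12,11,12) succ=(0,2,1) retry=(1,0,0)
10 | P CAS | counter=13 r=(12,11,12) succ=(0,2,1) retry=(2,0,0)
11 | P LOAD | counter=13 r=(13,11,12) succ=(0,2,1) retry=(2,0,0)
12 | P CAS | counter=14 r=(13,11,12) succ=(1,2,1) retry=(2,0,0)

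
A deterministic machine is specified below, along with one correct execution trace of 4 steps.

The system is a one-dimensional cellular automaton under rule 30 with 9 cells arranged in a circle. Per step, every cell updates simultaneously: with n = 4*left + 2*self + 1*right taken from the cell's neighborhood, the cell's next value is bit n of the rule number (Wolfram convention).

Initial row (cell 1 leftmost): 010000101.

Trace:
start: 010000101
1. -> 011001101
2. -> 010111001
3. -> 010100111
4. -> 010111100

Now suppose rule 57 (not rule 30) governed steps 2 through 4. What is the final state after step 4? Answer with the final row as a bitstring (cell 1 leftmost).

010101011

(re-executing steps 2..4 under rule 57; state before step 2: 011001101)
2. -> 110101010
3. -> 101010101
4. -> 010101011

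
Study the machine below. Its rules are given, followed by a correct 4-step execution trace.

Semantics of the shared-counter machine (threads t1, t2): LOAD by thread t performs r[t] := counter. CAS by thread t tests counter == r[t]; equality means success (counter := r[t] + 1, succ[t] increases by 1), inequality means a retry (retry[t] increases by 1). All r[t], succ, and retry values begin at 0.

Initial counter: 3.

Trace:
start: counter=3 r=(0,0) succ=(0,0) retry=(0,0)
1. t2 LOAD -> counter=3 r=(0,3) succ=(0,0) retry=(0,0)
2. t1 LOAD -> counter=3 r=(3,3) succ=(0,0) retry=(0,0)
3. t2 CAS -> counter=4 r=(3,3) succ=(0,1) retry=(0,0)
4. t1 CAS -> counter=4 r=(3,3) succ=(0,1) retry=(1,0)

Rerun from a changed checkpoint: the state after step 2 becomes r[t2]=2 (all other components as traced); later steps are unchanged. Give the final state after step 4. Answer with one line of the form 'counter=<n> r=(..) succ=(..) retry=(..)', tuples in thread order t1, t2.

state after step 2 := counter=3 r=(3,2) succ=(0,0) retry=(0,0)
3. t2 CAS -> counter=3 r=(3,2) succ=(0,0) retry=(0,1)
4. t1 CAS -> counter=4 r=(3,2) succ=(1,0) retry=(0,1)

counter=4 r=(3,2) succ=(1,0) retry=(0,1)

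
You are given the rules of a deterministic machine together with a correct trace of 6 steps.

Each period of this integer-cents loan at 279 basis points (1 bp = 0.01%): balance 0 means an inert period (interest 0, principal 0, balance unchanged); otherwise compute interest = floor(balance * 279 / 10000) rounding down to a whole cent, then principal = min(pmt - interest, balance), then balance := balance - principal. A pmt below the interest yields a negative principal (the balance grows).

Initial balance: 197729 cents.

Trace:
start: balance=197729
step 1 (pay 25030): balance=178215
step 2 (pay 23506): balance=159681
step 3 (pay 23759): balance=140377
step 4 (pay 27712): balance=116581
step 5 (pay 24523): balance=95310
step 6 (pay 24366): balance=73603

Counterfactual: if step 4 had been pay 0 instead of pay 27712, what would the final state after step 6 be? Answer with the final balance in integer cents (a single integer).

(re-executing from step 4 with the substitution; state before step 4: balance=140377)
step 4 (pay 0): balance=144293
step 5 (pay 24523): balance=123795
step 6 (pay 24366): balance=102882

102882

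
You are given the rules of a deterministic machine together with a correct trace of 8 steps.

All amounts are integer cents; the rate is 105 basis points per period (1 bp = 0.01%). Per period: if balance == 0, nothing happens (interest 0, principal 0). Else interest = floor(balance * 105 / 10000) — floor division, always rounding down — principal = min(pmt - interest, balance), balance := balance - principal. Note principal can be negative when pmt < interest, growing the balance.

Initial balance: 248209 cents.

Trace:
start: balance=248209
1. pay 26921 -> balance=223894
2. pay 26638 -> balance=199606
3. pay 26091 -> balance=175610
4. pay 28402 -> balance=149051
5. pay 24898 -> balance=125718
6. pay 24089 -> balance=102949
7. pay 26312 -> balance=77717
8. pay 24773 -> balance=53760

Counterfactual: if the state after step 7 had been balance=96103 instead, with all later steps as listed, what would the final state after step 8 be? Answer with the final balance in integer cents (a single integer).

state after step 7 := balance=96103
8. pay 24773 -> balance=72339

72339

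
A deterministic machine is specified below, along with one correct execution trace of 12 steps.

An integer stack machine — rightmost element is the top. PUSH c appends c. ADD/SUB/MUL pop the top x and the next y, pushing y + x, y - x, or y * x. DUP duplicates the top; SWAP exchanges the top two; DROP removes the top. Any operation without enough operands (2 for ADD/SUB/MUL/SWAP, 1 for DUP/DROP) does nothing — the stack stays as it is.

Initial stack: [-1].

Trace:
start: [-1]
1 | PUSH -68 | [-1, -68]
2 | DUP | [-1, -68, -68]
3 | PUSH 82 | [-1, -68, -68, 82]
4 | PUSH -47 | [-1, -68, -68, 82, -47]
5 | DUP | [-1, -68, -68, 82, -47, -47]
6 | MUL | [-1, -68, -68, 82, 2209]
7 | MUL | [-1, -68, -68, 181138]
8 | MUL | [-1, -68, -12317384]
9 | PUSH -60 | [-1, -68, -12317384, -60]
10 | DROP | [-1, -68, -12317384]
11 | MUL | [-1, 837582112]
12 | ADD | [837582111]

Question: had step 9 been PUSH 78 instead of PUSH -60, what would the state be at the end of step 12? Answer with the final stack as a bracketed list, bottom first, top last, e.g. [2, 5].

[837582111]

(re-executing from step 9 with the substitution; state before step 9: [-1, -68, -12317384])
9 | PUSH 78 | [-1, -68, -12317384, 78]
10 | DROP | [-1, -68, -12317384]
11 | MUL | [-1, 837582112]
12 | ADD | [837582111]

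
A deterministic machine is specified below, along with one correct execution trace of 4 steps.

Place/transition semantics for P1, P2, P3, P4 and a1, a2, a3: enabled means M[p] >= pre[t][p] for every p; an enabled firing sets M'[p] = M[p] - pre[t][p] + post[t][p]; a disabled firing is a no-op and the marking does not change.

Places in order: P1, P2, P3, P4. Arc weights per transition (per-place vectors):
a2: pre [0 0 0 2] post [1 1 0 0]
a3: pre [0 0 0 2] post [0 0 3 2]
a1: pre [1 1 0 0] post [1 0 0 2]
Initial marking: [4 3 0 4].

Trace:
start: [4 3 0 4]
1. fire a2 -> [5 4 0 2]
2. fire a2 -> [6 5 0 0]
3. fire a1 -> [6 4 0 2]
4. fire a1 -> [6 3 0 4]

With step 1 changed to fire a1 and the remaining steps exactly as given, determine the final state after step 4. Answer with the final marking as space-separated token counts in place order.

5 1 0 8

(re-executing from step 1 with the substitution; state before step 1: [4 3 0 4])
1. fire a1 -> [4 2 0 6]
2. fire a2 -> [5 3 0 4]
3. fire a1 -> [5 2 0 6]
4. fire a1 -> [5 1 0 8]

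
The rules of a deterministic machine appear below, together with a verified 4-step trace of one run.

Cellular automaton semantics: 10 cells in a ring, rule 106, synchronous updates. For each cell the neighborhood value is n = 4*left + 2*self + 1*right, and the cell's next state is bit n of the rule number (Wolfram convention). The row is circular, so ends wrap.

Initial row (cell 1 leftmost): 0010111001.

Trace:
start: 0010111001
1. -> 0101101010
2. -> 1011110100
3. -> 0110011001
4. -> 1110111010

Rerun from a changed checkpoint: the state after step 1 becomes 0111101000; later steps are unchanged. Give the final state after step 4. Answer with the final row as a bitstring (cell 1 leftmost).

state after step 1 := 0111101000
2. -> 1100110000
3. -> 1101110001
4. -> 0111010011

0111010011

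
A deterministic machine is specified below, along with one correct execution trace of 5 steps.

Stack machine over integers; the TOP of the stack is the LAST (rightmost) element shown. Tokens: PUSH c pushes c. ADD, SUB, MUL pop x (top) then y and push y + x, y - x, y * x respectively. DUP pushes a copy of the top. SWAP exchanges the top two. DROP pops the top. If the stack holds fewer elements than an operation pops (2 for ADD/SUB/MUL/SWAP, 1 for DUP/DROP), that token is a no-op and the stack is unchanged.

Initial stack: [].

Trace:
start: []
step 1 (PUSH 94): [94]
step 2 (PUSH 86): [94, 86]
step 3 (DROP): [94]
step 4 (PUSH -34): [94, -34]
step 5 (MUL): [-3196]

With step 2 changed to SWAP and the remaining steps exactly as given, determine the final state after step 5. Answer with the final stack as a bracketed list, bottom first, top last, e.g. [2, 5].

(re-executing from step 2 with the substitution; state before step 2: [94])
step 2 (SWAP): [94]
step 3 (DROP): []
step 4 (PUSH -34): [-34]
step 5 (MUL): [-34]

[-34]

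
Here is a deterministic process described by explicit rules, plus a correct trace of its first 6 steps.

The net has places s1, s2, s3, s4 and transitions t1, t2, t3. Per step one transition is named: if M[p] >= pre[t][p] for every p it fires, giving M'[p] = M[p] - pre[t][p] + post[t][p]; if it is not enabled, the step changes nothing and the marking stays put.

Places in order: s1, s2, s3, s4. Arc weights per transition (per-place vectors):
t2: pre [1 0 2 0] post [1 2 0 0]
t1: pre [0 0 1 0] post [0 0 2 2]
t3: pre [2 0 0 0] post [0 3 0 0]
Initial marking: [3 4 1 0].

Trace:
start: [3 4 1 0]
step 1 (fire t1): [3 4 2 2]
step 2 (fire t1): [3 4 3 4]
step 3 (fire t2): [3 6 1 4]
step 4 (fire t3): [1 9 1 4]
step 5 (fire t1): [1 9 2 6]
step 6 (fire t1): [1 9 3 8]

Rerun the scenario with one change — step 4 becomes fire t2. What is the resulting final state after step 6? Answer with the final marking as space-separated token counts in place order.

3 6 3 8

(re-executing from step 4 with the substitution; state before step 4: [3 6 1 4])
step 4 (fire t2): [3 6 1 4]
step 5 (fire t1): [3 6 2 6]
step 6 (fire t1): [3 6 3 8]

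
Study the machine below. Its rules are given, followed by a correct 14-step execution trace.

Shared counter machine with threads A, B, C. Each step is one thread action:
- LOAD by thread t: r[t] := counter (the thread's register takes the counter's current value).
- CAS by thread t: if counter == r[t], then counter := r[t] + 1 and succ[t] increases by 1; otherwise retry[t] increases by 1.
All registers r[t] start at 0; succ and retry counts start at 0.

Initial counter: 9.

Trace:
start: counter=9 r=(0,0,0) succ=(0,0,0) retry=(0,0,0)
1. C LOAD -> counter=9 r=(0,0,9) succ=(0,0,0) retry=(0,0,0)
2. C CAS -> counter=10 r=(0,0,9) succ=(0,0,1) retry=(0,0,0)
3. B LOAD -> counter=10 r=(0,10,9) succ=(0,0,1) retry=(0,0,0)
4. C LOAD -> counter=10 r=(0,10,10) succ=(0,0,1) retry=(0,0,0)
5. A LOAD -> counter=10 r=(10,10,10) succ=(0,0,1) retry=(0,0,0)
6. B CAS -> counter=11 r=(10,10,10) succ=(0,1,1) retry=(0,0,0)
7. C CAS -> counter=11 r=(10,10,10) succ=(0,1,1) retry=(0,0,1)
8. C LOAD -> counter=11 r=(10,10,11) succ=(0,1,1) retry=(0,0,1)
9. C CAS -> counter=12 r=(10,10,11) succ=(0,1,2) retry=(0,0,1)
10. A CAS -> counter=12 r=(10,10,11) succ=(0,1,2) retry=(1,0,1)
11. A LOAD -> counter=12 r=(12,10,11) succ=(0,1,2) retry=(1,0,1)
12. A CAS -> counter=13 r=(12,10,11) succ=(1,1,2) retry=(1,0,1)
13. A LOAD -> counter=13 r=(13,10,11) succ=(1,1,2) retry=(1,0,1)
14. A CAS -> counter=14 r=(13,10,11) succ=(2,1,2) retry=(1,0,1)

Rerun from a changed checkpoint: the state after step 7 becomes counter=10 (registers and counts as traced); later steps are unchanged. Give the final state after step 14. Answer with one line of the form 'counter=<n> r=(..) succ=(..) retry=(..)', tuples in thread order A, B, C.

state after step 7 := counter=10 r=(10,10,10) succ=(0,1,1) retry=(0,0,1)
8. C LOAD -> counter=10 r=(10,10,10) succ=(0,1,1) retry=(0,0,1)
9. C CAS -> counter=11 r=(10,10,10) succ=(0,1,2) retry=(0,0,1)
10. A CAS -> counter=11 r=(10,10,10) succ=(0,1,2) retry=(1,0,1)
11. A LOAD -> counter=11 r=(11,10,10) succ=(0,1,2) retry=(1,0,1)
12. A CAS -> counter=12 r=(11,10,10) succ=(1,1,2) retry=(1,0,1)
13. A LOAD -> counter=12 r=(12,10,10) succ=(1,1,2) retry=(1,0,1)
14. A CAS -> counter=13 r=(12,10,10) succ=(2,1,2) retry=(1,0,1)

counter=13 r=(12,10,10) succ=(2,1,2) retry=(1,0,1)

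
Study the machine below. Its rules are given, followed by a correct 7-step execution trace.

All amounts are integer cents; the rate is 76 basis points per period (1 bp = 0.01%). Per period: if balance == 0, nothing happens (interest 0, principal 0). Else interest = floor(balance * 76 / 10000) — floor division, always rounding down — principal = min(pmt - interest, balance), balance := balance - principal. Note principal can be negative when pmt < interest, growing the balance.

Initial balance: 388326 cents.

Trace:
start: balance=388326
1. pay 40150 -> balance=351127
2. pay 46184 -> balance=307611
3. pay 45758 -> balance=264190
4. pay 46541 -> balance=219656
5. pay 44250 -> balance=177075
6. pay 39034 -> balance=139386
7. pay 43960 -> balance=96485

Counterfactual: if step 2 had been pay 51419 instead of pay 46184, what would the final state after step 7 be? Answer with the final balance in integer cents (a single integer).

(re-executing from step 2 with the substitution; state before step 2: balance=351127)
2. pay 51419 -> balance=302376
3. pay 45758 -> balance=258916
4. pay 46541 -> balance=214342
5. pay 44250 -> balance=171720
6. pay 39034 -> balance=133991
7. pay 43960 -> balance=91049

91049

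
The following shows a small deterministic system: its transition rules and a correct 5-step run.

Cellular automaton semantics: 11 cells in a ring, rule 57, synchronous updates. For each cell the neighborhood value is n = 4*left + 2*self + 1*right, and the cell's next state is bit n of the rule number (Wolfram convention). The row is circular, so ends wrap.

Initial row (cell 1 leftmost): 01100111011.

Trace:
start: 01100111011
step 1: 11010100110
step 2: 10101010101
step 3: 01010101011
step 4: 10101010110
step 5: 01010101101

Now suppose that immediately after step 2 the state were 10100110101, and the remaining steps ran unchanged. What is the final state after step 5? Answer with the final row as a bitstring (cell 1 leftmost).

01010101101

state after step 2 := 10100110101
step 3: 01010101011
step 4: 10101010110
step 5: 01010101101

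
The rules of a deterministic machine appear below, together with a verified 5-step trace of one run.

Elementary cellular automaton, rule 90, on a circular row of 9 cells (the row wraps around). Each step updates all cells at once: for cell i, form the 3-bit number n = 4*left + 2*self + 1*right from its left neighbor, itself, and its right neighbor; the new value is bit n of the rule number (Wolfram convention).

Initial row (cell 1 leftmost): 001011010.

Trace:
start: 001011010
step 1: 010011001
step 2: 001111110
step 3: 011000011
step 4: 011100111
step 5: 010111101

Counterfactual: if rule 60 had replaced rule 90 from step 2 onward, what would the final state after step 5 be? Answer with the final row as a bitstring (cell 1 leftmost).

110110000

(re-executing steps 2..5 under rule 60; state before step 2: 010011001)
step 2: 111010101
step 3: 000111111
step 4: 100100000
step 5: 110110000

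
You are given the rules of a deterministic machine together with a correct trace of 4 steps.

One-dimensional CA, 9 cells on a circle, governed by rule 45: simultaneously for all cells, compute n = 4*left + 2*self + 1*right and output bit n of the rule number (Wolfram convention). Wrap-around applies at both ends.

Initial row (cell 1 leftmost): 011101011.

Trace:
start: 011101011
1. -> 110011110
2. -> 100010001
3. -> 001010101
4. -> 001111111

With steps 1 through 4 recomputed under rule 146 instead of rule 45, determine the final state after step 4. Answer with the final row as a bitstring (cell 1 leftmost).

010101001

(re-executing steps 1..4 under rule 146; state before step 1: 011101011)
1. -> 001000000
2. -> 010100000
3. -> 100010000
4. -> 010101001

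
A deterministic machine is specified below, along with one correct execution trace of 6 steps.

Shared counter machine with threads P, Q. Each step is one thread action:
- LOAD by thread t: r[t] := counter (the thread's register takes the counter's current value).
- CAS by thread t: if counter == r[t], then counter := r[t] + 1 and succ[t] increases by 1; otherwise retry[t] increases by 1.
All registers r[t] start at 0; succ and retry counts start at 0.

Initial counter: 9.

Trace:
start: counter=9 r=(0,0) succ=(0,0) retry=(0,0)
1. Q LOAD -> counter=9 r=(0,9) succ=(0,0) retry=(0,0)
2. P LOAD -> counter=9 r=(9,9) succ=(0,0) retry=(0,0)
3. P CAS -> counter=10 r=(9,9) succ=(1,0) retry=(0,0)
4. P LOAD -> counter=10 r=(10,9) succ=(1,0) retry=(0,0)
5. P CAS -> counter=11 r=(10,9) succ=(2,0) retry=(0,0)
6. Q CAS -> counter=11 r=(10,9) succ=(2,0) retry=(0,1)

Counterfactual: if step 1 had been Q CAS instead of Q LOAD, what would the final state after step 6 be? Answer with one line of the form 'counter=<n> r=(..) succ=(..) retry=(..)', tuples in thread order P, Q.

counter=11 r=(10,0) succ=(2,0) retry=(0,2)

(re-executing from step 1 with the substitution; state before step 1: counter=9 r=(0,0) succ=(0,0) retry=(0,0))
1. Q CAS -> counter=9 r=(0,0) succ=(0,0) retry=(0,1)
2. P LOAD -> counter=9 r=(9,0) succ=(0,0) retry=(0,1)
3. P CAS -> counter=10 r=(9,0) succ=(1,0) retry=(0,1)
4. P LOAD -> counter=10 r=(10,0) succ=(1,0) retry=(0,1)
5. P CAS -> counter=11 r=(10,0) succ=(2,0) retry=(0,1)
6. Q CAS -> counter=11 r=(10,0) succ=(2,0) retry=(0,2)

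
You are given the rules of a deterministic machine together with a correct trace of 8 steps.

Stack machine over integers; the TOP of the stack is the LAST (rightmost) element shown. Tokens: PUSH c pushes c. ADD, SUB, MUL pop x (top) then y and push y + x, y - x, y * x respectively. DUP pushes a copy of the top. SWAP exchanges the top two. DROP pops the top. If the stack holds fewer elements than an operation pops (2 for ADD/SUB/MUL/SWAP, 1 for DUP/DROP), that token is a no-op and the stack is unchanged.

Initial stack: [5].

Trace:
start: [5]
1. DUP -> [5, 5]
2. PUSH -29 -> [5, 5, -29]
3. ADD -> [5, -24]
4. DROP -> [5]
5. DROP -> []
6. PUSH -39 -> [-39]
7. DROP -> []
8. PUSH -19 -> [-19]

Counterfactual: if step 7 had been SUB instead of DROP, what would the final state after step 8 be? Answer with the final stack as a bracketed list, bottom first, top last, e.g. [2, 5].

[-39, -19]

(re-executing from step 7 with the substitution; state before step 7: [-39])
7. SUB -> [-39]
8. PUSH -19 -> [-39, -19]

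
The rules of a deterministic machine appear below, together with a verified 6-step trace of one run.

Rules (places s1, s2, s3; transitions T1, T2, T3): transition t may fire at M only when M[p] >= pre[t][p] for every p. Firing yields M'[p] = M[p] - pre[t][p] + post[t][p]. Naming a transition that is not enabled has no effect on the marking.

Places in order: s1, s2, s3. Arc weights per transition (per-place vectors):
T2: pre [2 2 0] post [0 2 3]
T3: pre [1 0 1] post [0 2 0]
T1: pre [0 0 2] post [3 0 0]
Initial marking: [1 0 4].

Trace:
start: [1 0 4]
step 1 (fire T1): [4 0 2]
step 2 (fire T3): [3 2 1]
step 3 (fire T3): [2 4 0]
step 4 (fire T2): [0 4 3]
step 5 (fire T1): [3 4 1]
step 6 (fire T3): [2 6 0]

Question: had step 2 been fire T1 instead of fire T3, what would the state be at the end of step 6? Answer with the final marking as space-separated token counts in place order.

(re-executing from step 2 with the substitution; state before step 2: [4 0 2])
step 2 (fire T1): [7 0 0]
step 3 (fire T3): [7 0 0]
step 4 (fire T2): [7 0 0]
step 5 (fire T1): [7 0 0]
step 6 (fire T3): [7 0 0]

7 0 0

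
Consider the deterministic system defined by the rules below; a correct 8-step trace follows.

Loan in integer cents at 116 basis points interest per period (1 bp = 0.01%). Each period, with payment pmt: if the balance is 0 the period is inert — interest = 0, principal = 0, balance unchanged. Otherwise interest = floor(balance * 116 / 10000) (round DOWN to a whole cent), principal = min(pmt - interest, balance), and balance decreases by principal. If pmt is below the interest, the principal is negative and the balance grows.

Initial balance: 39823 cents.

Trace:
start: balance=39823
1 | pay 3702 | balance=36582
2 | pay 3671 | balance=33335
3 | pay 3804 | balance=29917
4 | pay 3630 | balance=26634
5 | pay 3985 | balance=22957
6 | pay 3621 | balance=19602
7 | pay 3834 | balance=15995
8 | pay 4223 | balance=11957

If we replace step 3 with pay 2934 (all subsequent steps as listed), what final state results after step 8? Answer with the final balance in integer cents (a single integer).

12879

(re-executing from step 3 with the substitution; state before step 3: balance=33335)
3 | pay 2934 | balance=30787
4 | pay 3630 | balance=27514
5 | pay 3985 | balance=23848
6 | pay 3621 | balance=20503
7 | pay 3834 | balance=16906
8 | pay 4223 | balance=12879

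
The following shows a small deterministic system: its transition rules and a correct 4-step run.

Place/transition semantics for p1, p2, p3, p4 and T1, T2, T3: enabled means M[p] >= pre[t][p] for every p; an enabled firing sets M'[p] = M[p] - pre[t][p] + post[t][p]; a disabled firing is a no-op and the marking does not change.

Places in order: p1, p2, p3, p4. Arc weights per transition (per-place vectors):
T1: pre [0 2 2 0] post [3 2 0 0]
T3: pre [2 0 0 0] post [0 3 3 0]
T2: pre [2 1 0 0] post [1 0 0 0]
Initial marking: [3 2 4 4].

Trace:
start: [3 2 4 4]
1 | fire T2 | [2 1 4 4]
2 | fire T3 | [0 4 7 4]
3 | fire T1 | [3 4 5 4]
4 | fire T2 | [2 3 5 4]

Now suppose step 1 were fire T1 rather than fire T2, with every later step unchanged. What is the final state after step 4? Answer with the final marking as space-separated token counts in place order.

6 4 3 4

(re-executing from step 1 with the substitution; state before step 1: [3 2 4 4])
1 | fire T1 | [6 2 2 4]
2 | fire T3 | [4 5 5 4]
3 | fire T1 | [7 5 3 4]
4 | fire T2 | [6 4 3 4]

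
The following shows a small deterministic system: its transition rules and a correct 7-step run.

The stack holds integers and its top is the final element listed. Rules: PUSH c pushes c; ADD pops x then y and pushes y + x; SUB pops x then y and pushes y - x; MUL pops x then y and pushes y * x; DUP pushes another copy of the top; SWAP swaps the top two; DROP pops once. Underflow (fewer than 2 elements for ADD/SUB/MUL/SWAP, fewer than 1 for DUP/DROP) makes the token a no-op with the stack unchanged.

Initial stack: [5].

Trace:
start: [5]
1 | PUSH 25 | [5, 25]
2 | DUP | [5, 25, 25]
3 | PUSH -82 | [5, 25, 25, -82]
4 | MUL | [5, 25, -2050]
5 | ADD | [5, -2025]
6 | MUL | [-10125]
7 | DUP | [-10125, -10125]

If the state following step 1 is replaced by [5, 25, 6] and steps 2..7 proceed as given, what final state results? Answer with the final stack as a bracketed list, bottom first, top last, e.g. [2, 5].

state after step 1 := [5, 25, 6]
2 | DUP | [5, 25, 6, 6]
3 | PUSH -82 | [5, 25, 6, 6, -82]
4 | MUL | [5, 25, 6, -492]
5 | ADD | [5, 25, -486]
6 | MUL | [5, -12150]
7 | DUP | [5, -12150, -12150]

[5, -12150, -12150]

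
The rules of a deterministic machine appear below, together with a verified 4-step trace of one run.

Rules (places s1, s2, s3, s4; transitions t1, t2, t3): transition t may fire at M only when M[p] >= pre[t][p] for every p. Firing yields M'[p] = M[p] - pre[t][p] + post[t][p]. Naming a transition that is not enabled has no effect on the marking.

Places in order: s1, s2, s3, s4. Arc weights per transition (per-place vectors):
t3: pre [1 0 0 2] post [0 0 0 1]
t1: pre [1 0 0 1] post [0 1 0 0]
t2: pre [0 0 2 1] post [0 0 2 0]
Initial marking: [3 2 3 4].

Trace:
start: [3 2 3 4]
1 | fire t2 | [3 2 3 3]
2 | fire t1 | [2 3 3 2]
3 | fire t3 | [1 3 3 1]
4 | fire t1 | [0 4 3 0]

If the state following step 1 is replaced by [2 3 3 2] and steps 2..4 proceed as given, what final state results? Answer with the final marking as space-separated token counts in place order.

0 5 3 0

state after step 1 := [2 3 3 2]
2 | fire t1 | [1 4 3 1]
3 | fire t3 | [1 4 3 1]
4 | fire t1 | [0 5 3 0]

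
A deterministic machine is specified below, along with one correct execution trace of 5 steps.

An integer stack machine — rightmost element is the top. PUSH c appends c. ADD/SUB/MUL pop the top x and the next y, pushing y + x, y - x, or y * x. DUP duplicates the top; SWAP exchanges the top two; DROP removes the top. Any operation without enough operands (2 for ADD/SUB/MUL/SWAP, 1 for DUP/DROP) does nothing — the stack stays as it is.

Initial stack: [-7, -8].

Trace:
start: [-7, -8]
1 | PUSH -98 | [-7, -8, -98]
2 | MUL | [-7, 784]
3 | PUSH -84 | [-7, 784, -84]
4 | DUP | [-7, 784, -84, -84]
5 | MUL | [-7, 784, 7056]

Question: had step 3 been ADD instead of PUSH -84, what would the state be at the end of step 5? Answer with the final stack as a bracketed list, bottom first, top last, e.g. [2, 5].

[603729]

(re-executing from step 3 with the substitution; state before step 3: [-7, 784])
3 | ADD | [777]
4 | DUP | [777, 777]
5 | MUL | [603729]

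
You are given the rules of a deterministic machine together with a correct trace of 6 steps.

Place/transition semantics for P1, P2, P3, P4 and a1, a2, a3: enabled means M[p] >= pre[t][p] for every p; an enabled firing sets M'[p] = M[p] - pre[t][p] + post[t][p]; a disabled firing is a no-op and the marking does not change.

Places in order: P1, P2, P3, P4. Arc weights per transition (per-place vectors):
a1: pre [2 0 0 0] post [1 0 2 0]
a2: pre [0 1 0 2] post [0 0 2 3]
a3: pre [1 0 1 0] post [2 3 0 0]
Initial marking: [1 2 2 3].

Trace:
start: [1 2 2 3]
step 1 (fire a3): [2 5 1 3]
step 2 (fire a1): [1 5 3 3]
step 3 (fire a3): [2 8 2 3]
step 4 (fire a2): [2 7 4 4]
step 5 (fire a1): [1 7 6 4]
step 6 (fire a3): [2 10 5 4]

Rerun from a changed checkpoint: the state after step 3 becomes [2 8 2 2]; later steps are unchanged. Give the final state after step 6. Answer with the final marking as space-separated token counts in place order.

state after step 3 := [2 8 2 2]
step 4 (fire a2): [2 7 4 3]
step 5 (fire a1): [1 7 6 3]
step 6 (fire a3): [2 10 5 3]

2 10 5 3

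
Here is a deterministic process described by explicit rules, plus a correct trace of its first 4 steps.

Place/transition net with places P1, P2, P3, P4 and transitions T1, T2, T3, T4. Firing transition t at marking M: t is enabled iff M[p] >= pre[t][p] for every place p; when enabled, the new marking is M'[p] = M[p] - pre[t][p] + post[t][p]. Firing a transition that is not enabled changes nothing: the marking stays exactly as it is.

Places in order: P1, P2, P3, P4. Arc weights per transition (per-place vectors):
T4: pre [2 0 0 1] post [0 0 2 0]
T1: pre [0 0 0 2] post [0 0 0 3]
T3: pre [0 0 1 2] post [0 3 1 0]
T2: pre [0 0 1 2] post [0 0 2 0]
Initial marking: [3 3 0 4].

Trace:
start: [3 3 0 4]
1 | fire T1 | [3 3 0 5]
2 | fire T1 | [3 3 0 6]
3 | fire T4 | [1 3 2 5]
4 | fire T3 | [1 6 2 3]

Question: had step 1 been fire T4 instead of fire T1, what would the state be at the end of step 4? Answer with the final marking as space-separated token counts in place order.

1 6 2 2

(re-executing from step 1 with the substitution; state before step 1: [3 3 0 4])
1 | fire T4 | [1 3 2 3]
2 | fire T1 | [1 3 2 4]
3 | fire T4 | [1 3 2 4]
4 | fire T3 | [1 6 2 2]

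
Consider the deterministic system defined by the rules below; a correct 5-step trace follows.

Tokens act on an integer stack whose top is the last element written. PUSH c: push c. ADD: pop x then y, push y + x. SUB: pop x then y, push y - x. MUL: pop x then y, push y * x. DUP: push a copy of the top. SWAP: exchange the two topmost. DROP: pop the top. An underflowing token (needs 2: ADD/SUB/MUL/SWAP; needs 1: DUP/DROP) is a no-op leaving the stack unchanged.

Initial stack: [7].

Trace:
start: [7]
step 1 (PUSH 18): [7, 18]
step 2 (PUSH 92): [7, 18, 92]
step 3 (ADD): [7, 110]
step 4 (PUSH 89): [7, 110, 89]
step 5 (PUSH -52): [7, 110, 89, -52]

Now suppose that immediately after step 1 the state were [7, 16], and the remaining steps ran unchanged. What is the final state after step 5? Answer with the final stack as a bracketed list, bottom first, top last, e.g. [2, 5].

[7, 108, 89, -52]

state after step 1 := [7, 16]
step 2 (PUSH 92): [7, 16, 92]
step 3 (ADD): [7, 108]
step 4 (PUSH 89): [7, 108, 89]
step 5 (PUSH -52): [7, 108, 89, -52]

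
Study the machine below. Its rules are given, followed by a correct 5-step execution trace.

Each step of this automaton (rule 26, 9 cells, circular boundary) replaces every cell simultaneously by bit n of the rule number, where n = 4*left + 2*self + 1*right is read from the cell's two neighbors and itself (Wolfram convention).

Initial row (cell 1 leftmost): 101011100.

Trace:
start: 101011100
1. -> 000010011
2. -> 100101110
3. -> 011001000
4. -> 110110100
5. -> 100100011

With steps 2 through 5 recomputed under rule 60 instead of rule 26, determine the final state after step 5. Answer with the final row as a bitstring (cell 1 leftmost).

(re-executing steps 2..5 under rule 60; state before step 2: 000010011)
2. -> 100011010
3. -> 110010111
4. -> 001011100
5. -> 001110010

001110010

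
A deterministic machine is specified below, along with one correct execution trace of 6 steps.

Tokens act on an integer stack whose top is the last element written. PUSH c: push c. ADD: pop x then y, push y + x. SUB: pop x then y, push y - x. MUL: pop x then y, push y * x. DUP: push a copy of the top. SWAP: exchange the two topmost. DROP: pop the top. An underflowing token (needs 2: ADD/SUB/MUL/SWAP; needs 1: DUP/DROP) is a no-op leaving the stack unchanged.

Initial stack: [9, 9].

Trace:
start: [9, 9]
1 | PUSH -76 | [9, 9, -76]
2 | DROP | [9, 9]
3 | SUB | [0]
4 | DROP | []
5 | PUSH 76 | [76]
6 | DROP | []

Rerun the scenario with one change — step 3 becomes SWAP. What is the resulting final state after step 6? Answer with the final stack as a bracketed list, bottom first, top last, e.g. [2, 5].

[9]

(re-executing from step 3 with the substitution; state before step 3: [9, 9])
3 | SWAP | [9, 9]
4 | DROP | [9]
5 | PUSH 76 | [9, 76]
6 | DROP | [9]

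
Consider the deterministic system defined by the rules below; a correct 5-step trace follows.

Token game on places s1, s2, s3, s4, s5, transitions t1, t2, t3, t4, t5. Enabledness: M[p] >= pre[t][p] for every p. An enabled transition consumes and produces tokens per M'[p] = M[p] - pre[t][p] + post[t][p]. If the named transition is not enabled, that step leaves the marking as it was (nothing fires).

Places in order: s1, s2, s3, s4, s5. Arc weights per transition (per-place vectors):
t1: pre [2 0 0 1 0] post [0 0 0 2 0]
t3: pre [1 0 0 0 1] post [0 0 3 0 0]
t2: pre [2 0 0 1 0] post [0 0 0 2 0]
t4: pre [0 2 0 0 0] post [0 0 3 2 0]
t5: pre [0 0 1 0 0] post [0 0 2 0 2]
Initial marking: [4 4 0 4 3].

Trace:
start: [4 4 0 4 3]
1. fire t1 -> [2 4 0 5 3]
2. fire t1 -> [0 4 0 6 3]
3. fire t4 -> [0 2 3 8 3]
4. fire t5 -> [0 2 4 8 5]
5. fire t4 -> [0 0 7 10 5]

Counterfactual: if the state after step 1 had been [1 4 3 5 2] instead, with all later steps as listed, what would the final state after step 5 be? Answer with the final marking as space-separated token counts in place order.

state after step 1 := [1 4 3 5 2]
2. fire t1 -> [1 4 3 5 2]
3. fire t4 -> [1 2 6 7 2]
4. fire t5 -> [1 2 7 7 4]
5. fire t4 -> [1 0 10 9 4]

1 0 10 9 4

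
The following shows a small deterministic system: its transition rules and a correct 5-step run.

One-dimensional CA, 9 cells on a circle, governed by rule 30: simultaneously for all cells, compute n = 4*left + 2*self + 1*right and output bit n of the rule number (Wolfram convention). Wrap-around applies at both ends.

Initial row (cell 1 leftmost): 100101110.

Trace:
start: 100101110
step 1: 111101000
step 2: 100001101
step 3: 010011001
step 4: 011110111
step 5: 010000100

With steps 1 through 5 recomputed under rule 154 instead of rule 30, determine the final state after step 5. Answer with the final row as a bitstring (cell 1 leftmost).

011000110

(re-executing steps 1..5 under rule 154; state before step 1: 100101110)
step 1: 011001100
step 2: 110111010
step 3: 100110000
step 4: 011101001
step 5: 011000110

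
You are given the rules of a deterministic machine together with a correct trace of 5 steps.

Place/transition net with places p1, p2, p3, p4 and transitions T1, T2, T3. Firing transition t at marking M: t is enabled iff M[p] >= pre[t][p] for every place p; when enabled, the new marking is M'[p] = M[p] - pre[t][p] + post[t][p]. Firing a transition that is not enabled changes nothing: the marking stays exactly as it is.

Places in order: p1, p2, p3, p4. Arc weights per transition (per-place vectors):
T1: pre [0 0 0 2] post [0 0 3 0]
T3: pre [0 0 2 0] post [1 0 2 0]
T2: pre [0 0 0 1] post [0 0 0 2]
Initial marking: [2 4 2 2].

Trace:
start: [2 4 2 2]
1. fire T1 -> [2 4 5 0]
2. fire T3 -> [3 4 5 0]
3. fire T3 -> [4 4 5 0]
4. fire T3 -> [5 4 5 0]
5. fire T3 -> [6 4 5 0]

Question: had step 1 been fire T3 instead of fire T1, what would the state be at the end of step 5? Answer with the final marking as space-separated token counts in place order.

7 4 2 2

(re-executing from step 1 with the substitution; state before step 1: [2 4 2 2])
1. fire T3 -> [3 4 2 2]
2. fire T3 -> [4 4 2 2]
3. fire T3 -> [5 4 2 2]
4. fire T3 -> [6 4 2 2]
5. fire T3 -> [7 4 2 2]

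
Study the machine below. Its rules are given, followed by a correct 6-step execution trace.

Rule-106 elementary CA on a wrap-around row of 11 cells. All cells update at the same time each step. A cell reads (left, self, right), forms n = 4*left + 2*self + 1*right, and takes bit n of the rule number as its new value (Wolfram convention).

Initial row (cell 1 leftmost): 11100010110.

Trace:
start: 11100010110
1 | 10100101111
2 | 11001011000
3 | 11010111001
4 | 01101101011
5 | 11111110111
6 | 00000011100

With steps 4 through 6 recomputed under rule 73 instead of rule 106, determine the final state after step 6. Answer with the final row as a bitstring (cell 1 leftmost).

11000111111

(re-executing steps 4..6 under rule 73; state before step 4: 11010111001)
4 | 01000101001
5 | 00010000000
6 | 11000111111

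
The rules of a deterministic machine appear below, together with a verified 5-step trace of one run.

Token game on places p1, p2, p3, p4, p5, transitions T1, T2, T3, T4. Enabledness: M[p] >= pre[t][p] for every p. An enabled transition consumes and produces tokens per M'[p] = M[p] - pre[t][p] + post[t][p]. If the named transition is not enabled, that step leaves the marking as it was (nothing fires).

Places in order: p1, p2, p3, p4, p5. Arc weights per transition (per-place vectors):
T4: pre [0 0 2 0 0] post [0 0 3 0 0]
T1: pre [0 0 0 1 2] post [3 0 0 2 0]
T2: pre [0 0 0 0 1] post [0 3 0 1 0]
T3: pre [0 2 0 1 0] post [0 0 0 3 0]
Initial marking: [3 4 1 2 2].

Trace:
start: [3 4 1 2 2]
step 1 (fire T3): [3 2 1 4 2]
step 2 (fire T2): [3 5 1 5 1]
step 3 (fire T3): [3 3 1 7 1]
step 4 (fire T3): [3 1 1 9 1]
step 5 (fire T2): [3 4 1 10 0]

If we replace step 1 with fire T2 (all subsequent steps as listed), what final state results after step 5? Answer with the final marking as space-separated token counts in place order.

(re-executing from step 1 with the substitution; state before step 1: [3 4 1 2 2])
step 1 (fire T2): [3 7 1 3 1]
step 2 (fire T2): [3 10 1 4 0]
step 3 (fire T3): [3 8 1 6 0]
step 4 (fire T3): [3 6 1 8 0]
step 5 (fire T2): [3 6 1 8 0]

3 6 1 8 0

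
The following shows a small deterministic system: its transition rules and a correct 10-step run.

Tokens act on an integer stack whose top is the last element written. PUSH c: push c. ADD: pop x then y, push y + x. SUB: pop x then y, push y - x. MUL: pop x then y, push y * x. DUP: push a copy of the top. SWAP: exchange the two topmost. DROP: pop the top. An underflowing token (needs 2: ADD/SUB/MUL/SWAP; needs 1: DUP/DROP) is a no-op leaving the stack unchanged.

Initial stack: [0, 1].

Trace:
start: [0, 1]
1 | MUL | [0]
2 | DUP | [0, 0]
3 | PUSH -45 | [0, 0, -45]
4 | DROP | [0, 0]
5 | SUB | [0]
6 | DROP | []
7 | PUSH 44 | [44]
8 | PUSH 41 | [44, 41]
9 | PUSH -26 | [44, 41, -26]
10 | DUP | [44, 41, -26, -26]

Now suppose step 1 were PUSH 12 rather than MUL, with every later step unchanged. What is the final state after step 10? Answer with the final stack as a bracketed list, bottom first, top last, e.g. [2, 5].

[0, 1, 44, 41, -26, -26]

(re-executing from step 1 with the substitution; state before step 1: [0, 1])
1 | PUSH 12 | [0, 1, 12]
2 | DUP | [0, 1, 12, 12]
3 | PUSH -45 | [0, 1, 12, 12, -45]
4 | DROP | [0, 1, 12, 12]
5 | SUB | [0, 1, 0]
6 | DROP | [0, 1]
7 | PUSH 44 | [0, 1, 44]
8 | PUSH 41 | [0, 1, 44, 41]
9 | PUSH -26 | [0, 1, 44, 41, -26]
10 | DUP | [0, 1, 44, 41, -26, -26]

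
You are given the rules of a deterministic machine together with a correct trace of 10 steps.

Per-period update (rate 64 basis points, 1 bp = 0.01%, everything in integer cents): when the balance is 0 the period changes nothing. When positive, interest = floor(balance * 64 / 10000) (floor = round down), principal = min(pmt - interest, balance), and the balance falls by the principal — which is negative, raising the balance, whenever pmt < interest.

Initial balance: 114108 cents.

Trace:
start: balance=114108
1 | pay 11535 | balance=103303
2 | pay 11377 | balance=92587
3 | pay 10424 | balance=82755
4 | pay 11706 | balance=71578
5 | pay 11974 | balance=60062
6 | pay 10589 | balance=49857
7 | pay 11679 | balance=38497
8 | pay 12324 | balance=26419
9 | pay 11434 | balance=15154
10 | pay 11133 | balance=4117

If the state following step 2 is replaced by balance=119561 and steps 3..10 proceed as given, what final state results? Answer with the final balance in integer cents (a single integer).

32503

state after step 2 := balance=119561
3 | pay 10424 | balance=109902
4 | pay 11706 | balance=98899
5 | pay 11974 | balance=87557
6 | pay 10589 | balance=77528
7 | pay 11679 | balance=66345
8 | pay 12324 | balance=54445
9 | pay 11434 | balance=43359
10 | pay 11133 | balance=32503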